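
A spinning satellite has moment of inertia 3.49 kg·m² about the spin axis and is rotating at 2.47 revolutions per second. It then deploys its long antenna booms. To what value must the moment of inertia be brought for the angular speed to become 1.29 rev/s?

I₂ ≈ 6.68 kg·m²

No external torque acts about the spin axis, so angular momentum is conserved.
I₂ = I₁ω₁ / ω₂ = (3.49)(2.47) / (1.29) = 6.682 kg·m².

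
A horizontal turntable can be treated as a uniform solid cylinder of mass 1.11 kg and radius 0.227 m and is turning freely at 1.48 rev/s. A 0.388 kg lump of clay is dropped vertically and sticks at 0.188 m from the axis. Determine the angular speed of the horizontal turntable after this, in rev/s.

No external torque acts about the axis; L_before = L_after.
I_p = ½(1.11)(0.227)² = 0.02860 kg·m².
Added inertia Σmr² = (0.388)(0.188)² = 0.01371 kg·m²; I_f = 0.02860 + 0.01371 = 0.04231 kg·m².
ω_f = I_p ω_i / I_f = (0.02860)(1.48) / 0.04231 = 1.000 rev/s.

ω_f ≈ 1.00 rev/s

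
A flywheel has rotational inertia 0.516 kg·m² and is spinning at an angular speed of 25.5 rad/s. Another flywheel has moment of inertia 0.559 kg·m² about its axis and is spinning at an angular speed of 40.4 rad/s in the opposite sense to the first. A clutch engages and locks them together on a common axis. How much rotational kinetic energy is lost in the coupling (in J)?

ΔKE lost ≈ 583 J

The coupling torques are internal; angular momentum about the shared axis is conserved.
Taking A's sense as positive: L = (0.5160)(25.5) − (0.5590)(40.4) = -9.426 kg·m²·rad/s.
Combined I = 0.5160 + 0.5590 = 1.075 kg·m².
ω_f = L / I = -9.426 / 1.075 = -8.768 rad/s.
KE_i = ½ΣIω² = 624.0 J; KE_f = ½(1.075)(8.768)² = 41.32 J.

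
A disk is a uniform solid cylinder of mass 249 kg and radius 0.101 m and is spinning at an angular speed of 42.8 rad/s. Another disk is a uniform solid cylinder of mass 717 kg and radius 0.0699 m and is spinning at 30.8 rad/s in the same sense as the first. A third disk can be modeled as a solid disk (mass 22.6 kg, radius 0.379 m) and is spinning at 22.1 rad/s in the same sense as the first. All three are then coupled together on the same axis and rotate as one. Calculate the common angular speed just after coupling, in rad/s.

No external torque acts about the common axis, so total angular momentum is conserved.
Moments of inertia: I_A = ½(249)(0.101)² = 1.270 kg·m²; I_B = ½(717)(0.0699)² = 1.752 kg·m²; I_C = ½(22.6)(0.379)² = 1.623 kg·m².
Taking A's sense as positive: L = (1.270)(42.8) + (1.752)(30.8) + (1.623)(22.1) = 144.2 kg·m²·rad/s.
Combined I = 1.270 + 1.752 + 1.623 = 4.645 kg·m².
ω_f = L / I = 144.2 / 4.645 = 31.04 rad/s.

|ω_f| ≈ 31.0 rad/s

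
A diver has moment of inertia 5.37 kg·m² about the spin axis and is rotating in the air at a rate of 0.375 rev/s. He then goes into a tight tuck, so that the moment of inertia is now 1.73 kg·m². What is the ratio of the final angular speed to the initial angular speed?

ω₂/ω₁ ≈ 3.10

With no external torque about the axis, L is conserved: I₁ω₁ = I₂ω₂.
ω₂/ω₁ = I₁/I₂ = 5.370 / 1.730 = 3.104.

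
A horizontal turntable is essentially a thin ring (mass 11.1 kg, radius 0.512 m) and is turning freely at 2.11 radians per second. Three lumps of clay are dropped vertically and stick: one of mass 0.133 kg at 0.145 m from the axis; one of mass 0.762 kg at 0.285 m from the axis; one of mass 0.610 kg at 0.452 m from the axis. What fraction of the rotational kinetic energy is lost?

fraction ≈ 0.0611

No external torque acts about the axis; L_before = L_after.
I_p = (11.1)(0.512)² = 2.910 kg·m².
Added inertia Σmr² = (0.133)(0.145)² + (0.762)(0.285)² + (0.610)(0.452)² = 0.1893 kg·m²; I_f = 2.910 + 0.1893 = 3.099 kg·m².
ω_f = I_p ω_i / I_f = (2.910)(2.11) / 3.099 = 1.981 rad/s.
KE_i = ½(2.910)(2.110 rad/s)² = 6.477 J; KE_f = ½(3.099)(1.981)² = 6.082 J.
Fraction lost = 0.06109.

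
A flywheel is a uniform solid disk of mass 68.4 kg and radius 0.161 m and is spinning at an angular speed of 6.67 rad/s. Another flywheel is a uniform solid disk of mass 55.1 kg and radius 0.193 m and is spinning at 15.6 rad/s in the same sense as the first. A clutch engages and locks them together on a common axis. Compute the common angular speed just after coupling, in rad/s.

|ω_f| ≈ 11.5 rad/s

The coupling torques are internal; angular momentum about the shared axis is conserved.
Moments of inertia: I_A = ½(68.4)(0.161)² = 0.8865 kg·m²; I_B = ½(55.1)(0.193)² = 1.026 kg·m².
Taking A's sense as positive: L = (0.8865)(6.67) + (1.026)(15.6) = 21.92 kg·m²·rad/s.
Combined I = 0.8865 + 1.026 = 1.913 kg·m².
ω_f = L / I = 21.92 / 1.913 = 11.46 rad/s.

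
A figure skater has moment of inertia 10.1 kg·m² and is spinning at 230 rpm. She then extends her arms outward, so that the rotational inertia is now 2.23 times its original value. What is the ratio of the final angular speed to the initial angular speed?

ω₂/ω₁ ≈ 0.448

No external torque acts about the spin axis, so angular momentum is conserved.
I₂ = 2.23 × 10.1 = 22.52 kg·m².
ω₂/ω₁ = I₁/I₂ = 10.10 / 22.52 = 0.4484.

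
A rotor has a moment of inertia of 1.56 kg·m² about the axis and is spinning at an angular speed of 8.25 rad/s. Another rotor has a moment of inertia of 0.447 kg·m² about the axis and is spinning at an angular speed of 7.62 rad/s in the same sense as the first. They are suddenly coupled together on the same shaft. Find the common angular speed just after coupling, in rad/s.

No external torque acts about the common axis, so total angular momentum is conserved.
Taking A's sense as positive: L = (1.560)(8.25) + (0.4470)(7.62) = 16.28 kg·m²·rad/s.
Combined I = 1.560 + 0.4470 = 2.007 kg·m².
ω_f = L / I = 16.28 / 2.007 = 8.110 rad/s.

|ω_f| ≈ 8.11 rad/s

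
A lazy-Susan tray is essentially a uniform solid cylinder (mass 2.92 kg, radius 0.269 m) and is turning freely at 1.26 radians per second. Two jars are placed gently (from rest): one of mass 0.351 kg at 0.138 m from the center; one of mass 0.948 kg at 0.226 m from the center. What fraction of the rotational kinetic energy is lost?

fraction ≈ 0.343

No external torque acts about the center; L_before = L_after.
I_p = ½(2.92)(0.269)² = 0.1056 kg·m².
Added inertia Σmr² = (0.351)(0.138)² + (0.948)(0.226)² = 0.05510 kg·m²; I_f = 0.1056 + 0.05510 = 0.1608 kg·m².
ω_f = I_p ω_i / I_f = (0.1056)(1.26) / 0.1608 = 0.8281 rad/s.
KE_i = ½(0.1056)(1.260 rad/s)² = 0.08386 J; KE_f = ½(0.1608)(0.8281)² = 0.05512 J.
Fraction lost = 0.3428.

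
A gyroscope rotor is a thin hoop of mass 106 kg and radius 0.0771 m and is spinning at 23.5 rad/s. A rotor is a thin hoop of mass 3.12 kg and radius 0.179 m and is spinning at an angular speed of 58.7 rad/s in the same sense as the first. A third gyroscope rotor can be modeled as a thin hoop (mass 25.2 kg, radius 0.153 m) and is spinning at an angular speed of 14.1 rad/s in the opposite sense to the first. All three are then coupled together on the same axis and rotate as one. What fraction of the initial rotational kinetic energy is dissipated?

No external torque acts about the common axis, so total angular momentum is conserved.
Moments of inertia: I_A = (106)(0.0771)² = 0.6301 kg·m²; I_B = (3.12)(0.179)² = 0.09997 kg·m²; I_C = (25.2)(0.153)² = 0.5899 kg·m².
Taking A's sense as positive: L = (0.6301)(23.5) + (0.09997)(58.7) − (0.5899)(14.1) = 12.36 kg·m²·rad/s.
Combined I = 0.6301 + 0.09997 + 0.5899 = 1.320 kg·m².
ω_f = L / I = 12.36 / 1.320 = 9.362 rad/s.
KE_i = ½ΣIω² = 404.9 J; KE_f = ½(1.320)(9.362)² = 57.85 J.
Fraction dissipated = (KE_i − KE_f)/KE_i = 0.8571.

fraction ≈ 0.857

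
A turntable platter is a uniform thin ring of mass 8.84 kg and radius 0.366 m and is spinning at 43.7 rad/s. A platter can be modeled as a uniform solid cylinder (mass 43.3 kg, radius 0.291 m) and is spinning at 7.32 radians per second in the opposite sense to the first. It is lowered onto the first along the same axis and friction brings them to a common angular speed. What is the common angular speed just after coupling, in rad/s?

No external torque acts about the common axis, so total angular momentum is conserved.
Moments of inertia: I_A = (8.84)(0.366)² = 1.184 kg·m²; I_B = ½(43.3)(0.291)² = 1.833 kg·m².
Taking A's sense as positive: L = (1.184)(43.7) − (1.833)(7.32) = 38.33 kg·m²·rad/s.
Combined I = 1.184 + 1.833 = 3.018 kg·m².
ω_f = L / I = 38.33 / 3.018 = 12.70 rad/s.

|ω_f| ≈ 12.7 rad/s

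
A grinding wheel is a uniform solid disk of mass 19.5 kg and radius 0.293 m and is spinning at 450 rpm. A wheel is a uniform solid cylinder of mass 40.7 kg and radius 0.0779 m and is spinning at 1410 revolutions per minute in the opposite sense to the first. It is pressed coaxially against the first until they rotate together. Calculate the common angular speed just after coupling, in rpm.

|ω_f| ≈ 211 rpm

The coupling torques are internal; angular momentum about the shared axis is conserved.
Moments of inertia: I_A = ½(19.5)(0.293)² = 0.8370 kg·m²; I_B = ½(40.7)(0.0779)² = 0.1235 kg·m².
Taking A's sense as positive: L = (0.8370)(450) − (0.1235)(1410) = 202.5 kg·m²·rpm.
Combined I = 0.8370 + 0.1235 = 0.9605 kg·m².
ω_f = L / I = 202.5 / 0.9605 = 210.9 rpm.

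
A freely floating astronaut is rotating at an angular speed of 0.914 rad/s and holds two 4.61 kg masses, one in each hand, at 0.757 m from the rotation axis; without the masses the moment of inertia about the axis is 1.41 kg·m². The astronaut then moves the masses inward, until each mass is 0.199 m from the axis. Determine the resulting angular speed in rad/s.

ω₂ ≈ 3.45 rad/s

Angular momentum about the spin axis is conserved since the torque about it is zero.
I₁ = 1.41 + 2(4.61)(0.757)² = 6.694 kg·m²; I₂ = 1.41 + 2(4.61)(0.199)² = 1.775 kg·m².
ω₂ = I₁ω₁ / I₂ = (6.694)(0.914 rad/s) / (1.775) = 3.446 rad/s.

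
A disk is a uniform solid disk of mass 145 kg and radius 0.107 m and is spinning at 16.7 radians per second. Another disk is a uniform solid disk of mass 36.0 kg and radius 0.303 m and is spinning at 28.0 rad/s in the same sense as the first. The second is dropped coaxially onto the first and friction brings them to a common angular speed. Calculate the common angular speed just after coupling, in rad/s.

|ω_f| ≈ 24.2 rad/s

No external torque acts about the common axis, so total angular momentum is conserved.
Moments of inertia: I_A = ½(145)(0.107)² = 0.8301 kg·m²; I_B = ½(36.0)(0.303)² = 1.653 kg·m².
Taking A's sense as positive: L = (0.8301)(16.7) + (1.653)(28.0) = 60.13 kg·m²·rad/s.
Combined I = 0.8301 + 1.653 = 2.483 kg·m².
ω_f = L / I = 60.13 / 2.483 = 24.22 rad/s.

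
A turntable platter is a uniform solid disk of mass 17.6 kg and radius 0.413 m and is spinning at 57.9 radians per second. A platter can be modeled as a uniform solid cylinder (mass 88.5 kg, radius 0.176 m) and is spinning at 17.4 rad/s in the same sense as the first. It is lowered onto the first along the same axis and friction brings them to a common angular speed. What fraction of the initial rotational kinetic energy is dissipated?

The coupling torques are internal; angular momentum about the shared axis is conserved.
Moments of inertia: I_A = ½(17.6)(0.413)² = 1.501 kg·m²; I_B = ½(88.5)(0.176)² = 1.371 kg·m².
Taking A's sense as positive: L = (1.501)(57.9) + (1.371)(17.4) = 110.8 kg·m²·rad/s.
Combined I = 1.501 + 1.371 = 2.872 kg·m².
ω_f = L / I = 110.8 / 2.872 = 38.57 rad/s.
KE_i = ½ΣIω² = 2723 J; KE_f = ½(2.872)(38.57)² = 2136 J.
Fraction dissipated = (KE_i − KE_f)/KE_i = 0.2157.

fraction ≈ 0.216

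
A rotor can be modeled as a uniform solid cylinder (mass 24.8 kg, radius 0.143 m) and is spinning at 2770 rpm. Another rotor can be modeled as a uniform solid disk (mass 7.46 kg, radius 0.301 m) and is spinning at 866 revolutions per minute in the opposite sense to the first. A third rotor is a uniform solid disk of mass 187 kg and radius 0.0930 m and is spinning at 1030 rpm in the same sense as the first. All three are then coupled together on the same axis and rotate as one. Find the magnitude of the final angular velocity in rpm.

The coupling torques are internal; angular momentum about the shared axis is conserved.
Moments of inertia: I_A = ½(24.8)(0.143)² = 0.2536 kg·m²; I_B = ½(7.46)(0.301)² = 0.3379 kg·m²; I_C = ½(187)(0.0930)² = 0.8087 kg·m².
Taking A's sense as positive: L = (0.2536)(2770) − (0.3379)(866) + (0.8087)(1030) = 1243 kg·m²·rpm.
Combined I = 0.2536 + 0.3379 + 0.8087 = 1.400 kg·m².
ω_f = L / I = 1243 / 1.400 = 887.5 rpm.

|ω_f| ≈ 887 rpm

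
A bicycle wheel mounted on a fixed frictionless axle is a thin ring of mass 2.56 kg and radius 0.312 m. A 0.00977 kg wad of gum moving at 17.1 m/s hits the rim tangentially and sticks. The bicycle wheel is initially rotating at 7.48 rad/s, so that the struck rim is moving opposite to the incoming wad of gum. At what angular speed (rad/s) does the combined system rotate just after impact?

|ω_f| ≈ 7.24 rad/s

The axle reaction passes through the axle and exerts no torque about it; angular momentum about the axle is conserved through the impact.
I_p = (2.56)(0.312)² = 0.2492 kg·m². Taking the sense of the wad of gum's angular momentum as positive, L_{wad} = m v R = (0.00977)(17.1)(0.312) = 0.05212 kg·m²/s.
L_i = −I_p ω_p + m v R = −(0.2492)(7.48) + 0.05212 = -1.812 kg·m²/s.
After sticking, I_f = I_p + m R² = 0.2492 + (0.00977)(0.312)² = 0.2502 kg·m².
ω_f = L_i / I_f = -1.812 / 0.2502 = -7.243 rad/s.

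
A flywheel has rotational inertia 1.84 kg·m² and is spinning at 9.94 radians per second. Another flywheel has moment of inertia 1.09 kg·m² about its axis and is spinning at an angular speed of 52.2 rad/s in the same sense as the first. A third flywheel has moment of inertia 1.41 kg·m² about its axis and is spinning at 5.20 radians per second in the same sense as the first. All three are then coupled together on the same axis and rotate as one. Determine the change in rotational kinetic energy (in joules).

No external torque acts about the common axis, so total angular momentum is conserved.
Taking A's sense as positive: L = (1.840)(9.94) + (1.090)(52.2) + (1.410)(5.20) = 82.52 kg·m²·rad/s.
Combined I = 1.840 + 1.090 + 1.410 = 4.340 kg·m².
ω_f = L / I = 82.52 / 4.340 = 19.01 rad/s.
KE_i = ½ΣIω² = 1595 J; KE_f = ½(4.340)(19.01)² = 784.5 J.

ΔKE ≈ -810 J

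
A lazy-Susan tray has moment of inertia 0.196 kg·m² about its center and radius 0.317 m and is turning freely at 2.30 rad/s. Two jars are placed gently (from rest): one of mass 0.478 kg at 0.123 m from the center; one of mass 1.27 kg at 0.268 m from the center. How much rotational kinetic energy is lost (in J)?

No external torque acts about the center; L_before = L_after.
Added inertia Σmr² = (0.478)(0.123)² + (1.27)(0.268)² = 0.09845 kg·m²; I_f = 0.1960 + 0.09845 = 0.2944 kg·m².
ω_f = I_p ω_i / I_f = (0.1960)(2.30) / 0.2944 = 1.531 rad/s.
KE_i = ½(0.1960)(2.300 rad/s)² = 0.5184 J; KE_f = ½(0.2944)(1.531)² = 0.3451 J.

energy lost ≈ 0.173 J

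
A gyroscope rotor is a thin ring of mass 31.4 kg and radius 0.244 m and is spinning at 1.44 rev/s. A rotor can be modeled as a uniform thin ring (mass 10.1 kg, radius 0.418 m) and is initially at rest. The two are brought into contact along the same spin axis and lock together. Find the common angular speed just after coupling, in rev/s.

The coupling torques are internal; angular momentum about the shared axis is conserved.
Moments of inertia: I_A = (31.4)(0.244)² = 1.869 kg·m²; I_B = (10.1)(0.418)² = 1.765 kg·m².
Taking A's sense as positive: L = (1.869)(1.44) = 2.692 kg·m²·rev/s.
Combined I = 1.869 + 1.765 = 3.634 kg·m².
ω_f = L / I = 2.692 / 3.634 = 0.7407 rev/s.

|ω_f| ≈ 0.741 rev/s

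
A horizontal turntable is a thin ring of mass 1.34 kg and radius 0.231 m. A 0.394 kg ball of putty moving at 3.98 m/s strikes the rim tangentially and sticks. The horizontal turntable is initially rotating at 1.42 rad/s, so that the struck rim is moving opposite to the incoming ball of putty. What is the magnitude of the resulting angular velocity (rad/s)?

|ω_f| ≈ 2.82 rad/s

The axle reaction passes through the axle and exerts no torque about it; angular momentum about the axle is conserved through the impact.
I_p = (1.34)(0.231)² = 0.07150 kg·m². Taking the sense of the ball of putty's angular momentum as positive, L_{ball} = m v R = (0.394)(3.98)(0.231) = 0.3622 kg·m²/s.
L_i = −I_p ω_p + m v R = −(0.07150)(1.42) + 0.3622 = 0.2607 kg·m²/s.
After sticking, I_f = I_p + m R² = 0.07150 + (0.394)(0.231)² = 0.09253 kg·m².
ω_f = L_i / I_f = 0.2607 / 0.09253 = 2.818 rad/s.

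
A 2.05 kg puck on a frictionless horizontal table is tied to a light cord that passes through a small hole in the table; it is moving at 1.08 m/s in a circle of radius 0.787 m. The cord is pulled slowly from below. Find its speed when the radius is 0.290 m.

v₂ ≈ 2.93 m/s

Central (radial) force ⇒ zero torque about the center ⇒ m v r is constant.
v₂ = v₁ r₁ / r₂ = (1.08)(0.787) / (0.290) = 2.931 m/s.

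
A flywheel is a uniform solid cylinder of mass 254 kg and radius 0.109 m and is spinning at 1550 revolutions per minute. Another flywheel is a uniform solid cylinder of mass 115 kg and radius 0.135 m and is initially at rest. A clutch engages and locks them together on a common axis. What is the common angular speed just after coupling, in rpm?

|ω_f| ≈ 915 rpm

The coupling torques are internal; angular momentum about the shared axis is conserved.
Moments of inertia: I_A = ½(254)(0.109)² = 1.509 kg·m²; I_B = ½(115)(0.135)² = 1.048 kg·m².
Taking A's sense as positive: L = (1.509)(1550) = 2339 kg·m²·rpm.
Combined I = 1.509 + 1.048 = 2.557 kg·m².
ω_f = L / I = 2339 / 2.557 = 914.7 rpm.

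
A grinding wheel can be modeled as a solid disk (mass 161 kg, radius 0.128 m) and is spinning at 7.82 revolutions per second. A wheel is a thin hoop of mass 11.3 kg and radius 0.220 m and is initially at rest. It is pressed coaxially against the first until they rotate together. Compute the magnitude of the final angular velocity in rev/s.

|ω_f| ≈ 5.53 rev/s

The coupling torques are internal; angular momentum about the shared axis is conserved.
Moments of inertia: I_A = ½(161)(0.128)² = 1.319 kg·m²; I_B = (11.3)(0.220)² = 0.5469 kg·m².
Taking A's sense as positive: L = (1.319)(7.82) = 10.31 kg·m²·rev/s.
Combined I = 1.319 + 0.5469 = 1.866 kg·m².
ω_f = L / I = 10.31 / 1.866 = 5.528 rev/s.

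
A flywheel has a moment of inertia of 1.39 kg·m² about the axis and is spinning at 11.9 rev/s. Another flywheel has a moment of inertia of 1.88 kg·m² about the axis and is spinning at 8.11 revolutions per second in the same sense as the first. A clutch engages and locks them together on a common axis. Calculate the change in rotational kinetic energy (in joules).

No external torque acts about the common axis, so total angular momentum is conserved.
Taking A's sense as positive: L = (1.390)(11.9) + (1.880)(8.11) = 31.79 kg·m²·rev/s.
Combined I = 1.390 + 1.880 = 3.270 kg·m².
ω_f = L / I = 31.79 / 3.270 = 9.721 rev/s.
KE_i = ½ΣIω² = 6326 J; KE_f = ½(3.270)(61.08)² = 6100 J.

ΔKE ≈ -227 J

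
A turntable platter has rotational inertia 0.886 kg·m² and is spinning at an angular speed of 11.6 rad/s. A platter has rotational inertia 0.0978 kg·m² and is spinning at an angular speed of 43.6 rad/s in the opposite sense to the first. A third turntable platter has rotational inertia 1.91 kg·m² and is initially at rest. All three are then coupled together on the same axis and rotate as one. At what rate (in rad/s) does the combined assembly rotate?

The coupling torques are internal; angular momentum about the shared axis is conserved.
Taking A's sense as positive: L = (0.8860)(11.6) − (0.09780)(43.6) = 6.014 kg·m²·rad/s.
Combined I = 0.8860 + 0.09780 + 1.910 = 2.894 kg·m².
ω_f = L / I = 6.014 / 2.894 = 2.078 rad/s.

|ω_f| ≈ 2.08 rad/s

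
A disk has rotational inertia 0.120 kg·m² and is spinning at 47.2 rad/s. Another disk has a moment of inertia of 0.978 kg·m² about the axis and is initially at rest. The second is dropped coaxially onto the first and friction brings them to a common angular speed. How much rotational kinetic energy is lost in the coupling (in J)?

ΔKE lost ≈ 119 J

No external torque acts about the common axis, so total angular momentum is conserved.
Taking A's sense as positive: L = (0.1200)(47.2) = 5.664 kg·m²·rad/s.
Combined I = 0.1200 + 0.9780 = 1.098 kg·m².
ω_f = L / I = 5.664 / 1.098 = 5.158 rad/s.
KE_i = ½ΣIω² = 133.7 J; KE_f = ½(1.098)(5.158)² = 14.61 J.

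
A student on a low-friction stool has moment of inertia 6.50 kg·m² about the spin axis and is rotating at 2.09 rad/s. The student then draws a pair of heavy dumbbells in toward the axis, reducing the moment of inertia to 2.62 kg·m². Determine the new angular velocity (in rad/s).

Angular momentum about the spin axis is conserved since the torque about it is zero.
ω₂ = I₁ω₁ / I₂ = (6.500)(2.09 rad/s) / (2.620) = 5.185 rad/s.

ω₂ ≈ 5.19 rad/s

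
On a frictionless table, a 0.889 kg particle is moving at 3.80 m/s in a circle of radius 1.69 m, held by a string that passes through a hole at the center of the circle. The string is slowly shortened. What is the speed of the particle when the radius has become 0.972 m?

v₂ ≈ 6.61 m/s

The only horizontal force on the mass is along the cord (radial), so it exerts no torque about the hole and angular momentum m v r is conserved.
v₂ = v₁ r₁ / r₂ = (3.80)(1.69) / (0.972) = 6.607 m/s.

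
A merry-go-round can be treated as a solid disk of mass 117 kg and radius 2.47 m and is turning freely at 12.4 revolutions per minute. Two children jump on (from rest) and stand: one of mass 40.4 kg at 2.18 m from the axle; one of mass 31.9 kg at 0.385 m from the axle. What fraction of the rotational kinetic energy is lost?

No external torque acts about the axle; L_before = L_after.
I_p = ½(117)(2.47)² = 356.9 kg·m².
Added inertia Σmr² = (40.4)(2.18)² + (31.9)(0.385)² = 196.7 kg·m²; I_f = 356.9 + 196.7 = 553.6 kg·m².
ω_f = I_p ω_i / I_f = (356.9)(12.4) / 553.6 = 7.994 rpm.
KE_i = ½(356.9)(1.299 rad/s)² = 300.9 J; KE_f = ½(553.6)(0.8371)² = 194.0 J.
Fraction lost = 0.3553.

fraction ≈ 0.355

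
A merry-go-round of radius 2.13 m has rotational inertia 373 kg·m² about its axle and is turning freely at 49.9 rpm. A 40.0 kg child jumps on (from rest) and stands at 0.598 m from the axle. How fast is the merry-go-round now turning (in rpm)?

ω_f ≈ 48.1 rpm

The added mass arrives with no angular momentum about the axle, and any external torque about the axle is negligible, so the system's angular momentum is conserved.
Added inertia Σmr² = (40.0)(0.598)² = 14.30 kg·m²; I_f = 373.0 + 14.30 = 387.3 kg·m².
ω_f = I_p ω_i / I_f = (373.0)(49.9) / 387.3 = 48.06 rpm.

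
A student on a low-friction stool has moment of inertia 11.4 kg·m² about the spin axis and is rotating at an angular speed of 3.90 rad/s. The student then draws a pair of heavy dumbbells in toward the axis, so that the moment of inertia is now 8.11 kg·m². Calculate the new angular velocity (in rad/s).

With no external torque about the axis, L is conserved: I₁ω₁ = I₂ω₂.
ω₂ = I₁ω₁ / I₂ = (11.40)(3.90 rad/s) / (8.110) = 5.482 rad/s.

ω₂ ≈ 5.48 rad/s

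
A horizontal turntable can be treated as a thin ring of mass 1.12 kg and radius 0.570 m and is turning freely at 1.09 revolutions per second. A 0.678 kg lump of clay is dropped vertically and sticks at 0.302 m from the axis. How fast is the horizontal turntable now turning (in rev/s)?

ω_f ≈ 0.932 rev/s

No external torque acts about the axis; L_before = L_after.
I_p = (1.12)(0.570)² = 0.3639 kg·m².
Added inertia Σmr² = (0.678)(0.302)² = 0.06184 kg·m²; I_f = 0.3639 + 0.06184 = 0.4257 kg·m².
ω_f = I_p ω_i / I_f = (0.3639)(1.09) / 0.4257 = 0.9317 rev/s.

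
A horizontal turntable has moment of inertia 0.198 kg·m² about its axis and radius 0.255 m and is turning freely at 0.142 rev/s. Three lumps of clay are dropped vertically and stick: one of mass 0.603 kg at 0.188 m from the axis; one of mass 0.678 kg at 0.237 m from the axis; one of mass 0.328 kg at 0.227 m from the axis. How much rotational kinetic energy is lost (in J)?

No external torque acts about the axis; L_before = L_after.
Added inertia Σmr² = (0.603)(0.188)² + (0.678)(0.237)² + (0.328)(0.227)² = 0.07630 kg·m²; I_f = 0.1980 + 0.07630 = 0.2743 kg·m².
ω_f = I_p ω_i / I_f = (0.1980)(0.142) / 0.2743 = 0.1025 rev/s.
KE_i = ½(0.1980)(0.8922 rad/s)² = 0.07881 J; KE_f = ½(0.2743)(0.6440)² = 0.05689 J.

energy lost ≈ 0.0219 J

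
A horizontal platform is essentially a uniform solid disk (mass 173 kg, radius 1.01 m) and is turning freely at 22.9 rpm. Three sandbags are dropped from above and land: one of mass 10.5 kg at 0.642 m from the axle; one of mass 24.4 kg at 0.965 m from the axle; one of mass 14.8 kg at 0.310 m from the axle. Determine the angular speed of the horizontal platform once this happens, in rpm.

The added mass arrives with no angular momentum about the axle, and any external torque about the axle is negligible, so the system's angular momentum is conserved.
I_p = ½(173)(1.01)² = 88.24 kg·m².
Added inertia Σmr² = (10.5)(0.642)² + (24.4)(0.965)² + (14.8)(0.310)² = 28.47 kg·m²; I_f = 88.24 + 28.47 = 116.7 kg·m².
ω_f = I_p ω_i / I_f = (88.24)(22.9) / 116.7 = 17.31 rpm.

ω_f ≈ 17.3 rpm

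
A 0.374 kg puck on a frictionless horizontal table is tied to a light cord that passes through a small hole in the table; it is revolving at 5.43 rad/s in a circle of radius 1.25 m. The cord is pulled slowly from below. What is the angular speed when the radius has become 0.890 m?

No torque about the axis ⇒ m r₁² ω₁ = m r₂² ω₂.
ω₂ = ω₁ (r₁/r₂)² = (5.43)(1.25/0.890)² = 10.71 rad/s.

ω₂ ≈ 10.7 rad/s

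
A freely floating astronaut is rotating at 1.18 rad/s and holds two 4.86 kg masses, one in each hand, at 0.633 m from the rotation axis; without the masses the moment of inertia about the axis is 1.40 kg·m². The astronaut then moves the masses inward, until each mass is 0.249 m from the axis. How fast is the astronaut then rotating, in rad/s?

ω₂ ≈ 3.12 rad/s

No external torque acts about the spin axis, so angular momentum is conserved.
I₁ = 1.40 + 2(4.86)(0.633)² = 5.295 kg·m²; I₂ = 1.40 + 2(4.86)(0.249)² = 2.003 kg·m².
ω₂ = I₁ω₁ / I₂ = (5.295)(1.18 rad/s) / (2.003) = 3.120 rad/s.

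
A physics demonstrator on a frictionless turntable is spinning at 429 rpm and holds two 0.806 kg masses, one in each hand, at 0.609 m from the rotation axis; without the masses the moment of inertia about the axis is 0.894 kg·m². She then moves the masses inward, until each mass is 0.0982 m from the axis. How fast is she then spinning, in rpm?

ω₂ ≈ 704 rpm

Angular momentum about the spin axis is conserved since the torque about it is zero.
I₁ = 0.894 + 2(0.806)(0.609)² = 1.492 kg·m²; I₂ = 0.894 + 2(0.806)(0.0982)² = 0.9095 kg·m².
ω₂ = I₁ω₁ / I₂ = (1.492)(429 rpm) / (0.9095) = 703.7 rpm.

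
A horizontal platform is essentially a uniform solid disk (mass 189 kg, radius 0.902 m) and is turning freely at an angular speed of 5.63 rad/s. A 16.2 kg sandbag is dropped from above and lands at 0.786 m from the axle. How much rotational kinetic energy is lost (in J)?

No external torque acts about the axle; L_before = L_after.
I_p = ½(189)(0.902)² = 76.89 kg·m².
Added inertia Σmr² = (16.2)(0.786)² = 10.01 kg·m²; I_f = 76.89 + 10.01 = 86.89 kg·m².
ω_f = I_p ω_i / I_f = (76.89)(5.63) / 86.89 = 4.982 rad/s.
KE_i = ½(76.89)(5.630 rad/s)² = 1219 J; KE_f = ½(86.89)(4.982)² = 1078 J.

energy lost ≈ 140 J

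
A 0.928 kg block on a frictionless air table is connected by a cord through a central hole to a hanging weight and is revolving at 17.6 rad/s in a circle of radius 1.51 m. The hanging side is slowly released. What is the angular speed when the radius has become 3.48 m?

ω₂ ≈ 3.31 rad/s

No torque about the axis ⇒ m r₁² ω₁ = m r₂² ω₂.
ω₂ = ω₁ (r₁/r₂)² = (17.6)(1.51/3.48)² = 3.314 rad/s.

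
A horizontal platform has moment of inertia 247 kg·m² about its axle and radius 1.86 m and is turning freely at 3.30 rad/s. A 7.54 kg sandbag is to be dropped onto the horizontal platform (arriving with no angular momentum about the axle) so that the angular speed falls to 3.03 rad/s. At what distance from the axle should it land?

r ≈ 1.71 m

The added mass arrives with no angular momentum about the axle, and any external torque about the axle is negligible, so the system's angular momentum is conserved.
I_p ω_i = (I_p + m r²) ω_f ⇒ m r² = I_p(ω_i/ω_f − 1) = 247.0(3.30/3.03 − 1) = 22.01 kg·m².
r = √(22.01/7.54) = 1.709 m.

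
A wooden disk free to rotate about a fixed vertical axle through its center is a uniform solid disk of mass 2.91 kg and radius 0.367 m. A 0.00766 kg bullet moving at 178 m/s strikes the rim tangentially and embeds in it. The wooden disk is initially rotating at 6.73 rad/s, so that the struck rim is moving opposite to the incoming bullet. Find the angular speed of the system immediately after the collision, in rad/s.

About the axle the impulsive forces during the collision are internal, so angular momentum about that axis is conserved.
I_p = ½(2.91)(0.367)² = 0.1960 kg·m². Taking the sense of the bullet's angular momentum as positive, L_{bullet} = m v R = (0.00766)(178)(0.367) = 0.5004 kg·m²/s.
L_i = −I_p ω_p + m v R = −(0.1960)(6.73) + 0.5004 = -0.8185 kg·m²/s.
After sticking, I_f = I_p + m R² = 0.1960 + (0.00766)(0.367)² = 0.1970 kg·m².
ω_f = L_i / I_f = -0.8185 / 0.1970 = -4.155 rad/s.

|ω_f| ≈ 4.15 rad/s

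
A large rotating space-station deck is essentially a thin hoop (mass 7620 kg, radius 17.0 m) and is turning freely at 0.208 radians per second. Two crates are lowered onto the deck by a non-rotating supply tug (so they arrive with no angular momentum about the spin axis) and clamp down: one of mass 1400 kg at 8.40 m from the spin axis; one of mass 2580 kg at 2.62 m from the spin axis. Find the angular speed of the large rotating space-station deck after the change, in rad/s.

No external torque acts about the spin axis; L_before = L_after.
I_p = (7620)(17.0)² = 2.202e+06 kg·m².
Added inertia Σmr² = (1400)(8.40)² + (2580)(2.62)² = 1.165e+05 kg·m²; I_f = 2.202e+06 + 1.165e+05 = 2.319e+06 kg·m².
ω_f = I_p ω_i / I_f = (2.202e+06)(0.208) / 2.319e+06 = 0.1975 rad/s.

ω_f ≈ 0.198 rad/s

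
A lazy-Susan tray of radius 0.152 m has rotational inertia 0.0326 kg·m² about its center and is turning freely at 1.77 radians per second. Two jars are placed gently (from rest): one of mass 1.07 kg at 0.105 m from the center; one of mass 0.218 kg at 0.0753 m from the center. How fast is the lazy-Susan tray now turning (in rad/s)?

No external torque acts about the center; L_before = L_after.
Added inertia Σmr² = (1.07)(0.105)² + (0.218)(0.0753)² = 0.01303 kg·m²; I_f = 0.03260 + 0.01303 = 0.04563 kg·m².
ω_f = I_p ω_i / I_f = (0.03260)(1.77) / 0.04563 = 1.264 rad/s.

ω_f ≈ 1.26 rad/s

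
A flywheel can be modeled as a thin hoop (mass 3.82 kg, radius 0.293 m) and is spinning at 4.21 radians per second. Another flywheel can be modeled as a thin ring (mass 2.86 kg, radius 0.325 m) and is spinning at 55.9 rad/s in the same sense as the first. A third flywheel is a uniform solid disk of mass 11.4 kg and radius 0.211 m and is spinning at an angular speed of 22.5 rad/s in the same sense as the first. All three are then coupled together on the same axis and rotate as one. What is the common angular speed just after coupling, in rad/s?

|ω_f| ≈ 27.1 rad/s

The coupling torques are internal; angular momentum about the shared axis is conserved.
Moments of inertia: I_A = (3.82)(0.293)² = 0.3279 kg·m²; I_B = (2.86)(0.325)² = 0.3021 kg·m²; I_C = ½(11.4)(0.211)² = 0.2538 kg·m².
Taking A's sense as positive: L = (0.3279)(4.21) + (0.3021)(55.9) + (0.2538)(22.5) = 23.98 kg·m²·rad/s.
Combined I = 0.3279 + 0.3021 + 0.2538 = 0.8838 kg·m².
ω_f = L / I = 23.98 / 0.8838 = 27.13 rad/s.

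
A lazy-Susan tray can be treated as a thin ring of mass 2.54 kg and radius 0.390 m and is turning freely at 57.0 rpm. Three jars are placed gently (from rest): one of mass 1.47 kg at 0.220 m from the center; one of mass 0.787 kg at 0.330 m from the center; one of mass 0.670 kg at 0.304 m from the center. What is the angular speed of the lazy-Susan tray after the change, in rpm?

The added mass arrives with no angular momentum about the center, and any external torque about the center is negligible, so the system's angular momentum is conserved.
I_p = (2.54)(0.390)² = 0.3863 kg·m².
Added inertia Σmr² = (1.47)(0.220)² + (0.787)(0.330)² + (0.670)(0.304)² = 0.2188 kg·m²; I_f = 0.3863 + 0.2188 = 0.6051 kg·m².
ω_f = I_p ω_i / I_f = (0.3863)(57.0) / 0.6051 = 36.39 rpm.

ω_f ≈ 36.4 rpm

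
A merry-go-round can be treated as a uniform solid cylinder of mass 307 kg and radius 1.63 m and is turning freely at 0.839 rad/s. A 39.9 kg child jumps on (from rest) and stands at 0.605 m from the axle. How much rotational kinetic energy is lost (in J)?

energy lost ≈ 4.96 J

No external torque acts about the axle; L_before = L_after.
I_p = ½(307)(1.63)² = 407.8 kg·m².
Added inertia Σmr² = (39.9)(0.605)² = 14.60 kg·m²; I_f = 407.8 + 14.60 = 422.4 kg·m².
ω_f = I_p ω_i / I_f = (407.8)(0.839) / 422.4 = 0.8100 rad/s.
KE_i = ½(407.8)(0.8390 rad/s)² = 143.5 J; KE_f = ½(422.4)(0.8100)² = 138.6 J.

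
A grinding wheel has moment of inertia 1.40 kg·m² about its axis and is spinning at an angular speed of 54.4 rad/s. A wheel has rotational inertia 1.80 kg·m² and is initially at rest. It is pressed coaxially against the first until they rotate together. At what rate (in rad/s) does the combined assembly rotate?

|ω_f| ≈ 23.8 rad/s

No external torque acts about the common axis, so total angular momentum is conserved.
Taking A's sense as positive: L = (1.400)(54.4) = 76.16 kg·m²·rad/s.
Combined I = 1.400 + 1.800 = 3.200 kg·m².
ω_f = L / I = 76.16 / 3.200 = 23.80 rad/s.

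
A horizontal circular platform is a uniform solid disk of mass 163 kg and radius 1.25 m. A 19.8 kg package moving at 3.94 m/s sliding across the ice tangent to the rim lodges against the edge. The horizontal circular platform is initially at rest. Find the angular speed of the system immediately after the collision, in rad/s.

The axle reaction passes through the central axle and exerts no torque about it; angular momentum about the central axle is conserved through the impact.
I_p = ½(163)(1.25)² = 127.3 kg·m². Taking the sense of the package's angular momentum as positive, L_{package} = m v R = (19.8)(3.94)(1.25) = 97.52 kg·m²/s.
L_i = 0 + 97.52 = 97.52 kg·m²/s.
After sticking, I_f = I_p + m R² = 127.3 + (19.8)(1.25)² = 158.3 kg·m².
ω_f = L_i / I_f = 97.52 / 158.3 = 0.6161 rad/s.

|ω_f| ≈ 0.616 rad/s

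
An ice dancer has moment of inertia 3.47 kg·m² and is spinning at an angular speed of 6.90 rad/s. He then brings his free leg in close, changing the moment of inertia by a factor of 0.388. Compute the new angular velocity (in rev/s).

No external torque acts about the spin axis, so angular momentum is conserved.
I₂ = 0.388 × 3.47 = 1.346 kg·m².
ω₂ = I₁ω₁ / I₂ = (3.470)(6.90 rad/s) / (1.346) = 17.78 rad/s = 2.830 rev/s.

ω₂ ≈ 2.83 rev/s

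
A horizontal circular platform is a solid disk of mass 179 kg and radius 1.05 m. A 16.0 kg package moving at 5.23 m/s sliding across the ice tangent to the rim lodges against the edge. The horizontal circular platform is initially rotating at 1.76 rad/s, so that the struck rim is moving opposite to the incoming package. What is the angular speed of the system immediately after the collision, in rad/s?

About the central axle the impulsive forces during the collision are internal, so angular momentum about that axis is conserved.
I_p = ½(179)(1.05)² = 98.67 kg·m². Taking the sense of the package's angular momentum as positive, L_{package} = m v R = (16.0)(5.23)(1.05) = 87.86 kg·m²/s.
L_i = −I_p ω_p + m v R = −(98.67)(1.76) + 87.86 = -85.80 kg·m²/s.
After sticking, I_f = I_p + m R² = 98.67 + (16.0)(1.05)² = 116.3 kg·m².
ω_f = L_i / I_f = -85.80 / 116.3 = -0.7377 rad/s.

|ω_f| ≈ 0.738 rad/s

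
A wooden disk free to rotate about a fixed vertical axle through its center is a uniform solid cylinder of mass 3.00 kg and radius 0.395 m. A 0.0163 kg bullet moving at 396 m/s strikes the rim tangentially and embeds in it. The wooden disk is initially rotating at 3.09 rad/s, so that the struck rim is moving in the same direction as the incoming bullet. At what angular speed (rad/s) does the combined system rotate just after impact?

About the axle the impulsive forces during the collision are internal, so angular momentum about that axis is conserved.
I_p = ½(3.00)(0.395)² = 0.2340 kg·m². Taking the sense of the bullet's angular momentum as positive, L_{bullet} = m v R = (0.0163)(396)(0.395) = 2.550 kg·m²/s.
L_i = +I_p ω_p + m v R = +(0.2340)(3.09) + 2.550 = 3.273 kg·m²/s.
After sticking, I_f = I_p + m R² = 0.2340 + (0.0163)(0.395)² = 0.2366 kg·m².
ω_f = L_i / I_f = 3.273 / 0.2366 = 13.83 rad/s.

|ω_f| ≈ 13.8 rad/s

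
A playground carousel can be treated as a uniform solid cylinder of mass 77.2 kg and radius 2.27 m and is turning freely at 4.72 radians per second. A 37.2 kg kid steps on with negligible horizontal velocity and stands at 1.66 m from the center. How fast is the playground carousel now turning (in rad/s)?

ω_f ≈ 3.11 rad/s

No external torque acts about the center; L_before = L_after.
I_p = ½(77.2)(2.27)² = 198.9 kg·m².
Added inertia Σmr² = (37.2)(1.66)² = 102.5 kg·m²; I_f = 198.9 + 102.5 = 301.4 kg·m².
ω_f = I_p ω_i / I_f = (198.9)(4.72) / 301.4 = 3.115 rad/s.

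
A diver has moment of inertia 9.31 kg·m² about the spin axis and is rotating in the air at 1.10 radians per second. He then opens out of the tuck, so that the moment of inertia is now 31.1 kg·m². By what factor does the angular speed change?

ω₂/ω₁ ≈ 0.299

With no external torque about the axis, L is conserved: I₁ω₁ = I₂ω₂.
ω₂/ω₁ = I₁/I₂ = 9.310 / 31.10 = 0.2994.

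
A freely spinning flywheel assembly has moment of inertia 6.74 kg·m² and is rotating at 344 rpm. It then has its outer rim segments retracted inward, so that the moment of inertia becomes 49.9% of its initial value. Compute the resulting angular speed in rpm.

Angular momentum about the spin axis is conserved since the torque about it is zero.
I₂ = 0.499 × 6.74 = 3.363 kg·m².
ω₂ = I₁ω₁ / I₂ = (6.740)(344 rpm) / (3.363) = 689.4 rpm.

ω₂ ≈ 689 rpm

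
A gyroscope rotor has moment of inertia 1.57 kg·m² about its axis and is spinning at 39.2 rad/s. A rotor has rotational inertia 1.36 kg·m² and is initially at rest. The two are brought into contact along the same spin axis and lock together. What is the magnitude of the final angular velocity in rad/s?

No external torque acts about the common axis, so total angular momentum is conserved.
Taking A's sense as positive: L = (1.570)(39.2) = 61.54 kg·m²·rad/s.
Combined I = 1.570 + 1.360 = 2.930 kg·m².
ω_f = L / I = 61.54 / 2.930 = 21.00 rad/s.

|ω_f| ≈ 21.0 rad/s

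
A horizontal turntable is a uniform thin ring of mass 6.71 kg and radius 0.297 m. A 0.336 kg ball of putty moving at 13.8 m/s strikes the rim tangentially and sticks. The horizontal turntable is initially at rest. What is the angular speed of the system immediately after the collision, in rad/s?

|ω_f| ≈ 2.22 rad/s

The axle reaction passes through the axle and exerts no torque about it; angular momentum about the axle is conserved through the impact.
I_p = (6.71)(0.297)² = 0.5919 kg·m². Taking the sense of the ball of putty's angular momentum as positive, L_{ball} = m v R = (0.336)(13.8)(0.297) = 1.377 kg·m²/s.
L_i = 0 + 1.377 = 1.377 kg·m²/s.
After sticking, I_f = I_p + m R² = 0.5919 + (0.336)(0.297)² = 0.6215 kg·m².
ω_f = L_i / I_f = 1.377 / 0.6215 = 2.216 rad/s.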